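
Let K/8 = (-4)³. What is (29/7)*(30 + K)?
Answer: -13978/7 ≈ -1996.9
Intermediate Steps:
K = -512 (K = 8*(-4)³ = 8*(-64) = -512)
(29/7)*(30 + K) = (29/7)*(30 - 512) = (29*(⅐))*(-482) = (29/7)*(-482) = -13978/7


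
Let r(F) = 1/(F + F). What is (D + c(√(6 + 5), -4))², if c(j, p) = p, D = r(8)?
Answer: 3969/256 ≈ 15.504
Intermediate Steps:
r(F) = 1/(2*F)
D = 1/16 (D = (½)/8 = (½)*(⅛) = 1/16 ≈ 0.062500)
(D + c(√(6 + 5), -4))² = (1/16 - 4)² = (-63/16)² = 3969/256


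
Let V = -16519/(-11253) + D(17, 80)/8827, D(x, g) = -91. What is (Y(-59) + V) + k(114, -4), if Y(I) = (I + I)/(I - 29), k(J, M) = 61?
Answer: 278554993/4366164 ≈ 63.799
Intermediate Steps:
Y(I) = 2*I/(-29 + I) (Y(I) = (2*I)/(-29 + I) = 2*I/(-29 + I))
V = 1591090/1091541 (V = -16519/(-11253) - 91/8827 = -16519*(-1/11253) - 91*1/8827 = 16519/11253 - 1/97 = 1591090/1091541 ≈ 1.4577)
(Y(-59) + V) + k(114, -4) = (2*(-59)/(-29 - 59) + 1591090/1091541) + 61 = (2*(-59)/(-88) + 1591090/1091541) + 61 = (2*(-59)*(-1/88) + 1591090/1091541) + 61 = (59/44 + 1591090/1091541) + 61 = 12218989/4366164 + 61 = 278554993/4366164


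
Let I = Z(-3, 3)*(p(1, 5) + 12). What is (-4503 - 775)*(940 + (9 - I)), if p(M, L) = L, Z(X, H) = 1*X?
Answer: -5278000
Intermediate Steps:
Z(X, H) = X
I = -51 (I = -3*(5 + 12) = -3*17 = -51)
(-4503 - 775)*(940 + (9 - I)) = (-4503 - 775)*(940 + (9 - 1*(-51))) = -5278*(940 + (9 + 51)) = -5278*(940 + 60) = -5278*1000 = -5278000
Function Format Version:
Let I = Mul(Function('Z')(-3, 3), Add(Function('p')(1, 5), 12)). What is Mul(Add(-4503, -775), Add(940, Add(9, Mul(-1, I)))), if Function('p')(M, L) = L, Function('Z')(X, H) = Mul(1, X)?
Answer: -5278000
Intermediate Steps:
Function('Z')(X, H) = X
I = -51 (I = Mul(-3, Add(5, 12)) = Mul(-3, 17) = -51)
Mul(Add(-4503, -775), Add(940, Add(9, Mul(-1, I)))) = Mul(Add(-4503, -775), Add(940, Add(9, Mul(-1, -51)))) = Mul(-5278, Add(940, Add(9, 51))) = Mul(-5278, Add(940, 60)) = Mul(-5278, 1000) = -5278000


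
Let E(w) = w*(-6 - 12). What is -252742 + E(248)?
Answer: -257206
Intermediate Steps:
E(w) = -18*w (E(w) = w*(-18) = -18*w)
-252742 + E(248) = -252742 - 18*248 = -252742 - 4464 = -257206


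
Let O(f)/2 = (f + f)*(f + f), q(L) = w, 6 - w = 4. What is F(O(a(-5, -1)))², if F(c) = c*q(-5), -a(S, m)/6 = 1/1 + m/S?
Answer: 429981696/625 ≈ 6.8797e+5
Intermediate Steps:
a(S, m) = -6 - 6*m/S (a(S, m) = -6*(1/1 + m/S) = -6*(1*1 + m/S) = -6*(1 + m/S) = -6 - 6*m/S)
w = 2 (w = 6 - 1*4 = 6 - 4 = 2)
q(L) = 2
O(f) = 8*f² (O(f) = 2*((f + f)*(f + f)) = 2*((2*f)*(2*f)) = 2*(4*f²) = 8*f²)
F(c) = 2*c (F(c) = c*2 = 2*c)
F(O(a(-5, -1)))² = (2*(8*(-6 - 6*(-1)/(-5))²))² = (2*(8*(-6 - 6*(-1)*(-⅕))²))² = (2*(8*(-6 - 6/5)²))² = (2*(8*(-36/5)²))² = (2*(8*(1296/25)))² = (2*(10368/25))² = (20736/25)² = 429981696/625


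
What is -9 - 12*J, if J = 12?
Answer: -153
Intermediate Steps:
-9 - 12*J = -9 - 12*12 = -9 - 144 = -153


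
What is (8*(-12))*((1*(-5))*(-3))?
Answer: -1440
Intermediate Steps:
(8*(-12))*((1*(-5))*(-3)) = -(-480)*(-3) = -96*15 = -1440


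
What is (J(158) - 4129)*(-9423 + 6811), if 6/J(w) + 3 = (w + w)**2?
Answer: 1076909396972/99853 ≈ 1.0785e+7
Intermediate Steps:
J(w) = 6/(-3 + 4*w**2) (J(w) = 6/(-3 + (w + w)**2) = 6/(-3 + (2*w)**2) = 6/(-3 + 4*w**2))
(J(158) - 4129)*(-9423 + 6811) = (6/(-3 + 4*158**2) - 4129)*(-9423 + 6811) = (6/(-3 + 4*24964) - 4129)*(-2612) = (6/(-3 + 99856) - 4129)*(-2612) = (6/99853 - 4129)*(-2612) = -412293031/99853*(-2612) = 1076909396972/99853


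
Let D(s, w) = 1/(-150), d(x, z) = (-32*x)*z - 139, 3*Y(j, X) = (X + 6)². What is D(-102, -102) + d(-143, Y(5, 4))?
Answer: 22859149/150 ≈ 1.5239e+5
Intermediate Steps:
Y(j, X) = (6 + X)²/3 (Y(j, X) = (X + 6)²/3 = (6 + X)²/3)
d(x, z) = -139 - 32*x*z (d(x, z) = -32*x*z - 139 = -139 - 32*x*z)
D(s, w) = -1/150
D(-102, -102) + d(-143, Y(5, 4)) = -1/150 + (-139 - 32*(-143)*(6 + 4)²/3) = -1/150 + (-139 - 32*(-143)*(⅓)*10²) = -1/150 + (-139 - 32*(-143)*(⅓)*100) = -1/150 + (-139 - 32*(-143)*100/3) = -1/150 + (-139 + 457600/3) = -1/150 + 457183/3 = 22859149/150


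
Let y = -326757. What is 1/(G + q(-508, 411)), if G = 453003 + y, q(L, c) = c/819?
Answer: 273/34465295 ≈ 7.9210e-6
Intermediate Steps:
q(L, c) = c/819 (q(L, c) = c*(1/819) = c/819)
G = 126246 (G = 453003 - 326757 = 126246)
1/(G + q(-508, 411)) = 1/(126246 + (1/819)*411) = 1/(126246 + 137/273) = 1/(34465295/273) = 273/34465295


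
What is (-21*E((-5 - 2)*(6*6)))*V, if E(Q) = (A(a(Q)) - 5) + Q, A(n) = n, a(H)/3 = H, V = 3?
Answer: 63819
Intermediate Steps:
a(H) = 3*H
E(Q) = -5 + 4*Q (E(Q) = (3*Q - 5) + Q = (-5 + 3*Q) + Q = -5 + 4*Q)
(-21*E((-5 - 2)*(6*6)))*V = -21*(-5 + 4*((-5 - 2)*(6*6)))*3 = -21*(-5 + 4*(-7*36))*3 = -21*(-5 + 4*(-252))*3 = -21*(-5 - 1008)*3 = -21*(-1013)*3 = 21273*3 = 63819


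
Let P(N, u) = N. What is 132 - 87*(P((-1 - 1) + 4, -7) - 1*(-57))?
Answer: -5001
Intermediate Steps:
132 - 87*(P((-1 - 1) + 4, -7) - 1*(-57)) = 132 - 87*(((-1 - 1) + 4) - 1*(-57)) = 132 - 87*((-2 + 4) + 57) = 132 - 87*(2 + 57) = 132 - 87*59 = 132 - 5133 = -5001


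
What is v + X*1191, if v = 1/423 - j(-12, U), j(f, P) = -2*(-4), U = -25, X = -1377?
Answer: -693726344/423 ≈ -1.6400e+6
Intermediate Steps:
j(f, P) = 8
v = -3383/423 (v = 1/423 - 1*8 = 1/423 - 8 = -3383/423 ≈ -7.9976)
v + X*1191 = -3383/423 - 1377*1191 = -3383/423 - 1640007 = -693726344/423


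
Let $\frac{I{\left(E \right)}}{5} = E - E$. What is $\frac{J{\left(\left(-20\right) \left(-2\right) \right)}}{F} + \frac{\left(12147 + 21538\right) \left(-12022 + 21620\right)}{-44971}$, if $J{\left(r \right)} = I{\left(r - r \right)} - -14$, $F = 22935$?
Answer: $- \frac{7415082799456}{1031409885} \approx -7189.3$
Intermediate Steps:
$I{\left(E \right)} = 0$ ($I{\left(E \right)} = 5 \left(E - E\right) = 5 \cdot 0 = 0$)
$J{\left(r \right)} = 14$ ($J{\left(r \right)} = 0 - -14 = 0 + 14 = 14$)
$\frac{J{\left(\left(-20\right) \left(-2\right) \right)}}{F} + \frac{\left(12147 + 21538\right) \left(-12022 + 21620\right)}{-44971} = \frac{14}{22935} + \frac{\left(12147 + 21538\right) \left(-12022 + 21620\right)}{-44971} = 14 \cdot \frac{1}{22935} + 33685 \cdot 9598 \left(- \frac{1}{44971}\right) = \frac{14}{22935} + 323308630 \left(- \frac{1}{44971}\right) = \frac{14}{22935} - \frac{323308630}{44971} = - \frac{7415082799456}{1031409885}$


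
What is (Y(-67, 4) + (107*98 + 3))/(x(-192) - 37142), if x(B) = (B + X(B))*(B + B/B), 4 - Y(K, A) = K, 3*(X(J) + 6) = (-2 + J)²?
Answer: -1980/449153 ≈ -0.0044083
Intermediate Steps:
X(J) = -6 + (-2 + J)²/3
Y(K, A) = 4 - K
x(B) = (1 + B)*(-6 + B + (-2 + B)²/3) (x(B) = (B + (-6 + (-2 + B)²/3))*(B + B/B) = (-6 + B + (-2 + B)²/3)*(B + 1) = (-6 + B + (-2 + B)²/3)*(1 + B) = (1 + B)*(-6 + B + (-2 + B)²/3))
(Y(-67, 4) + (107*98 + 3))/(x(-192) - 37142) = ((4 - 1*(-67)) + (107*98 + 3))/((-14/3 - 5*(-192) + (⅓)*(-192)³) - 37142) = ((4 + 67) + (10486 + 3))/((-14/3 + 960 + (⅓)*(-7077888)) - 37142) = (71 + 10489)/((-14/3 + 960 - 2359296) - 37142) = 10560/(-7075022/3 - 37142) = 10560/(-7186448/3) = 10560*(-3/7186448) = -1980/449153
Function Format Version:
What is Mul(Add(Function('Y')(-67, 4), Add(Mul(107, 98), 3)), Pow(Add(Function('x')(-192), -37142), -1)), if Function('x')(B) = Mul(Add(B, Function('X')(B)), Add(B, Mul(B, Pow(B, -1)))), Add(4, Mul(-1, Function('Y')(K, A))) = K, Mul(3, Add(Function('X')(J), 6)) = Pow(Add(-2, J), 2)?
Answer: Rational(-1980, 449153) ≈ -0.0044083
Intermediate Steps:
Function('X')(J) = Add(-6, Mul(Rational(1, 3), Pow(Add(-2, J), 2)))
Function('Y')(K, A) = Add(4, Mul(-1, K))
Function('x')(B) = Mul(Add(1, B), Add(-6, B, Mul(Rational(1, 3), Pow(Add(-2, B), 2)))) (Function('x')(B) = Mul(Add(B, Add(-6, Mul(Rational(1, 3), Pow(Add(-2, B), 2)))), Add(B, Mul(B, Pow(B, -1)))) = Mul(Add(-6, B, Mul(Rational(1, 3), Pow(Add(-2, B), 2))), Add(B, 1)) = Mul(Add(-6, B, Mul(Rational(1, 3), Pow(Add(-2, B), 2))), Add(1, B)) = Mul(Add(1, B), Add(-6, B, Mul(Rational(1, 3), Pow(Add(-2, B), 2)))))
Mul(Add(Function('Y')(-67, 4), Add(Mul(107, 98), 3)), Pow(Add(Function('x')(-192), -37142), -1)) = Mul(Add(Add(4, Mul(-1, -67)), Add(Mul(107, 98), 3)), Pow(Add(Add(Rational(-14, 3), Mul(-5, -192), Mul(Rational(1, 3), Pow(-192, 3))), -37142), -1)) = Mul(Add(Add(4, 67), Add(10486, 3)), Pow(Add(Add(Rational(-14, 3), 960, Mul(Rational(1, 3), -7077888)), -37142), -1)) = Mul(Add(71, 10489), Pow(Add(Add(Rational(-14, 3), 960, -2359296), -37142), -1)) = Mul(10560, Pow(Add(Rational(-7075022, 3), -37142), -1)) = Mul(10560, Pow(Rational(-7186448, 3), -1)) = Mul(10560, Rational(-3, 7186448)) = Rational(-1980, 449153)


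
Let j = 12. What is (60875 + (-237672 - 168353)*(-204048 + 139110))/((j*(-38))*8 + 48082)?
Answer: 26366512325/44434 ≈ 5.9339e+5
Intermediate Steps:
(60875 + (-237672 - 168353)*(-204048 + 139110))/((j*(-38))*8 + 48082) = (60875 + (-237672 - 168353)*(-204048 + 139110))/((12*(-38))*8 + 48082) = (60875 - 406025*(-64938))/(-456*8 + 48082) = (60875 + 26366451450)/(-3648 + 48082) = 26366512325/44434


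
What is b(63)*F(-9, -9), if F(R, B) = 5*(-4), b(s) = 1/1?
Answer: -20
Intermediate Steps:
b(s) = 1
F(R, B) = -20
b(63)*F(-9, -9) = 1*(-20) = -20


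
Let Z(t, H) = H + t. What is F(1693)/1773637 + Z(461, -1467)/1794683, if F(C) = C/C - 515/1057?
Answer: -1885009996668/3364553793879047 ≈ -0.00056026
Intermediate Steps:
F(C) = 542/1057 (F(C) = 1 - 515*1/1057 = 1 - 515/1057 = 542/1057)
F(1693)/1773637 + Z(461, -1467)/1794683 = (542/1057)/1773637 + (-1467 + 461)/1794683 = (542/1057)*(1/1773637) - 1006*1/1794683 = 542/1874734309 - 1006/1794683 = -1885009996668/3364553793879047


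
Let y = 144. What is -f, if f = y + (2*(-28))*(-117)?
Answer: -6696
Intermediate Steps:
f = 6696 (f = 144 + (2*(-28))*(-117) = 144 - 56*(-117) = 144 + 6552 = 6696)
-f = -1*6696 = -6696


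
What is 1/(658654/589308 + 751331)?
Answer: 294654/221383013801 ≈ 1.3310e-6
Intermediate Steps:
1/(658654/589308 + 751331) = 1/(658654*(1/589308) + 751331) = 1/(329327/294654 + 751331) = 1/(221383013801/294654) = 294654/221383013801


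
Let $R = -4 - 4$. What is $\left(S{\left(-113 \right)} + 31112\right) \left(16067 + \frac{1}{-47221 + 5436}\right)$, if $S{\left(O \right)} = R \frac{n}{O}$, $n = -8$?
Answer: $\frac{2360226417789648}{4721705} \approx 4.9987 \cdot 10^{8}$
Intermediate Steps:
$R = -8$ ($R = -4 - 4 = -8$)
$S{\left(O \right)} = \frac{64}{O}$ ($S{\left(O \right)} = - 8 \left(- \frac{8}{O}\right) = \frac{64}{O}$)
$\left(S{\left(-113 \right)} + 31112\right) \left(16067 + \frac{1}{-47221 + 5436}\right) = \left(\frac{64}{-113} + 31112\right) \left(16067 + \frac{1}{-47221 + 5436}\right) = \left(64 \left(- \frac{1}{113}\right) + 31112\right) \left(16067 + \frac{1}{-41785}\right) = \left(- \frac{64}{113} + 31112\right) \left(16067 - \frac{1}{41785}\right) = \frac{3515592}{113} \cdot \frac{671359594}{41785} = \frac{2360226417789648}{4721705}$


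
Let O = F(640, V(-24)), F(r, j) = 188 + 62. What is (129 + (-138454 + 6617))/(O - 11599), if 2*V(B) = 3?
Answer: 131708/11349 ≈ 11.605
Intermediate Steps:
V(B) = 3/2 (V(B) = (½)*3 = 3/2)
F(r, j) = 250
O = 250
(129 + (-138454 + 6617))/(O - 11599) = (129 + (-138454 + 6617))/(250 - 11599) = (129 - 131837)/(-11349) = -131708*(-1/11349) = 131708/11349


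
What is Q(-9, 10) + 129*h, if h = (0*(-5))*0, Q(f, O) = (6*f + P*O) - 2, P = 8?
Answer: 24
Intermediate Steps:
Q(f, O) = -2 + 6*f + 8*O (Q(f, O) = (6*f + 8*O) - 2 = -2 + 6*f + 8*O)
h = 0 (h = 0*0 = 0)
Q(-9, 10) + 129*h = (-2 + 6*(-9) + 8*10) + 129*0 = (-2 - 54 + 80) + 0 = 24 + 0 = 24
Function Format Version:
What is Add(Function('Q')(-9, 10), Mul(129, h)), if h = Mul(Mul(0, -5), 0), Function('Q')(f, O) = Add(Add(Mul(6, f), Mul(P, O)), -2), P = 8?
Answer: 24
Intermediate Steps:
Function('Q')(f, O) = Add(-2, Mul(6, f), Mul(8, O)) (Function('Q')(f, O) = Add(Add(Mul(6, f), Mul(8, O)), -2) = Add(-2, Mul(6, f), Mul(8, O)))
h = 0 (h = Mul(0, 0) = 0)
Add(Function('Q')(-9, 10), Mul(129, h)) = Add(Add(-2, Mul(6, -9), Mul(8, 10)), Mul(129, 0)) = Add(Add(-2, -54, 80), 0) = Add(24, 0) = 24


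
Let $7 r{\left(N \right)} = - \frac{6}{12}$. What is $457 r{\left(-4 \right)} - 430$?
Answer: $- \frac{6477}{14} \approx -462.64$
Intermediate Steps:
$r{\left(N \right)} = - \frac{1}{14}$ ($r{\left(N \right)} = \frac{\left(-6\right) \frac{1}{12}}{7} = \frac{1}{7} \left(- \frac{1}{2}\right) = - \frac{1}{14}$)
$457 r{\left(-4 \right)} - 430 = 457 \left(- \frac{1}{14}\right) - 430 = - \frac{457}{14} - 430 = - \frac{6477}{14}$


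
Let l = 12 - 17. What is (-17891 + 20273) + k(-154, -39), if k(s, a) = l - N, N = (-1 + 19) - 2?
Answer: 2361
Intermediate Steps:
N = 16 (N = 18 - 2 = 16)
l = -5
k(s, a) = -21 (k(s, a) = -5 - 1*16 = -5 - 16 = -21)
(-17891 + 20273) + k(-154, -39) = (-17891 + 20273) - 21 = 2382 - 21 = 2361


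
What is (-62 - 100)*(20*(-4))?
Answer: 12960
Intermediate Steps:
(-62 - 100)*(20*(-4)) = -162*(-80) = 12960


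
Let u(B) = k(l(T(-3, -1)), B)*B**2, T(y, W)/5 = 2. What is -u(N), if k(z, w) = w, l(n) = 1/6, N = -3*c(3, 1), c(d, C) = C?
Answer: 27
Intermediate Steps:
T(y, W) = 10 (T(y, W) = 5*2 = 10)
N = -3 (N = -3*1 = -3)
l(n) = 1/6
u(B) = B**3 (u(B) = B*B**2 = B**3)
-u(N) = -1*(-3)**3 = -1*(-27) = 27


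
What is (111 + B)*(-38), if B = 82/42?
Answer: -90136/21 ≈ -4292.2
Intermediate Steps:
B = 41/21 (B = 82*(1/42) = 41/21 ≈ 1.9524)
(111 + B)*(-38) = (111 + 41/21)*(-38) = (2372/21)*(-38) = -90136/21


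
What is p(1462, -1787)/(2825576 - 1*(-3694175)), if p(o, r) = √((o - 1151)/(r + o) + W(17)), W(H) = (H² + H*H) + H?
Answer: 2*√627458/423783815 ≈ 3.7383e-6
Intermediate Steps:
W(H) = H + 2*H² (W(H) = (H² + H²) + H = 2*H² + H = H + 2*H²)
p(o, r) = √(595 + (-1151 + o)/(o + r)) (p(o, r) = √((o - 1151)/(r + o) + 17*(1 + 2*17)) = √((-1151 + o)/(o + r) + 17*(1 + 34)) = √((-1151 + o)/(o + r) + 17*35) = √((-1151 + o)/(o + r) + 595) = √(595 + (-1151 + o)/(o + r)))
p(1462, -1787)/(2825576 - 1*(-3694175)) = √((-1151 + 595*(-1787) + 596*1462)/(1462 - 1787))/(2825576 - 1*(-3694175)) = √((-1151 - 1063265 + 871352)/(-325))/(2825576 + 3694175) = √(-1/325*(-193064))/6519751 = √(193064/325)*(1/6519751) = (2*√627458/65)*(1/6519751) = 2*√627458/423783815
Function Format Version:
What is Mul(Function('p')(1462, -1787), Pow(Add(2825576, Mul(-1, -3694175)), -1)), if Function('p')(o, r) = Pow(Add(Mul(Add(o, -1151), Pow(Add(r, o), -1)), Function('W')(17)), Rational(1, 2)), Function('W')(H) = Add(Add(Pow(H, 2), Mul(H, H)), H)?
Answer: Mul(Rational(2, 423783815), Pow(627458, Rational(1, 2))) ≈ 3.7383e-6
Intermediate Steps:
Function('W')(H) = Add(H, Mul(2, Pow(H, 2))) (Function('W')(H) = Add(Add(Pow(H, 2), Pow(H, 2)), H) = Add(Mul(2, Pow(H, 2)), H) = Add(H, Mul(2, Pow(H, 2))))
Function('p')(o, r) = Pow(Add(595, Mul(Pow(Add(o, r), -1), Add(-1151, o))), Rational(1, 2)) (Function('p')(o, r) = Pow(Add(Mul(Add(o, -1151), Pow(Add(r, o), -1)), Mul(17, Add(1, Mul(2, 17)))), Rational(1, 2)) = Pow(Add(Mul(Add(-1151, o), Pow(Add(o, r), -1)), Mul(17, Add(1, 34))), Rational(1, 2)) = Pow(Add(Mul(Pow(Add(o, r), -1), Add(-1151, o)), Mul(17, 35)), Rational(1, 2)) = Pow(Add(Mul(Pow(Add(o, r), -1), Add(-1151, o)), 595), Rational(1, 2)) = Pow(Add(595, Mul(Pow(Add(o, r), -1), Add(-1151, o))), Rational(1, 2)))
Mul(Function('p')(1462, -1787), Pow(Add(2825576, Mul(-1, -3694175)), -1)) = Mul(Pow(Mul(Pow(Add(1462, -1787), -1), Add(-1151, Mul(595, -1787), Mul(596, 1462))), Rational(1, 2)), Pow(Add(2825576, Mul(-1, -3694175)), -1)) = Mul(Pow(Mul(Pow(-325, -1), Add(-1151, -1063265, 871352)), Rational(1, 2)), Pow(Add(2825576, 3694175), -1)) = Mul(Pow(Mul(Rational(-1, 325), -193064), Rational(1, 2)), Pow(6519751, -1)) = Mul(Pow(Rational(193064, 325), Rational(1, 2)), Rational(1, 6519751)) = Mul(Mul(Rational(2, 65), Pow(627458, Rational(1, 2))), Rational(1, 6519751)) = Mul(Rational(2, 423783815), Pow(627458, Rational(1, 2)))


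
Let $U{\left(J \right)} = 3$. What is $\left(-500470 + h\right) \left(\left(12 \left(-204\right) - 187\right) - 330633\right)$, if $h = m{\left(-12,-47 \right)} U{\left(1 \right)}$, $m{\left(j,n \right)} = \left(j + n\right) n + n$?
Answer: $164065170256$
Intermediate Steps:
$m{\left(j,n \right)} = n + n \left(j + n\right)$ ($m{\left(j,n \right)} = n \left(j + n\right) + n = n + n \left(j + n\right)$)
$h = 8178$ ($h = - 47 \left(1 - 12 - 47\right) 3 = \left(-47\right) \left(-58\right) 3 = 2726 \cdot 3 = 8178$)
$\left(-500470 + h\right) \left(\left(12 \left(-204\right) - 187\right) - 330633\right) = \left(-500470 + 8178\right) \left(\left(12 \left(-204\right) - 187\right) - 330633\right) = - 492292 \left(\left(-2448 - 187\right) - 330633\right) = - 492292 \left(-2635 - 330633\right) = \left(-492292\right) \left(-333268\right) = 164065170256$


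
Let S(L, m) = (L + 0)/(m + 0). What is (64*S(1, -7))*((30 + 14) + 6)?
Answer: -3200/7 ≈ -457.14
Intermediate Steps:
S(L, m) = L/m
(64*S(1, -7))*((30 + 14) + 6) = (64*(1/(-7)))*((30 + 14) + 6) = (64*(1*(-⅐)))*(44 + 6) = (64*(-⅐))*50 = -64/7*50 = -3200/7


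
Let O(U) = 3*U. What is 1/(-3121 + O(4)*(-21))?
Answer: -1/3373 ≈ -0.00029647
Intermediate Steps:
1/(-3121 + O(4)*(-21)) = 1/(-3121 + (3*4)*(-21)) = 1/(-3121 + 12*(-21)) = 1/(-3121 - 252) = 1/(-3373) = -1/3373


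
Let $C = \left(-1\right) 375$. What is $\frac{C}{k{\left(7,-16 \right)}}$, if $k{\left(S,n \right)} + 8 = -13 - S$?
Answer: $\frac{375}{28} \approx 13.393$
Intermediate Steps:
$k{\left(S,n \right)} = -21 - S$ ($k{\left(S,n \right)} = -8 - \left(13 + S\right) = -21 - S$)
$C = -375$
$\frac{C}{k{\left(7,-16 \right)}} = - \frac{375}{-21 - 7} = - \frac{375}{-28} = \left(-375\right) \left(- \frac{1}{28}\right) = \frac{375}{28}$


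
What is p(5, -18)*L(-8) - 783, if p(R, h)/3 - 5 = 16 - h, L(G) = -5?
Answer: -1368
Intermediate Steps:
p(R, h) = 63 - 3*h (p(R, h) = 15 + 3*(16 - h) = 15 + (48 - 3*h) = 63 - 3*h)
p(5, -18)*L(-8) - 783 = (63 - 3*(-18))*(-5) - 783 = (63 + 54)*(-5) - 783 = 117*(-5) - 783 = -585 - 783 = -1368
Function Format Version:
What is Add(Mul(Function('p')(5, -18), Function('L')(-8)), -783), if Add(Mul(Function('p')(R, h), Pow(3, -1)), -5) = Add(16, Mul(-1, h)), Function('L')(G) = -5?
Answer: -1368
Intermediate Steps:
Function('p')(R, h) = Add(63, Mul(-3, h)) (Function('p')(R, h) = Add(15, Mul(3, Add(16, Mul(-1, h)))) = Add(15, Add(48, Mul(-3, h))) = Add(63, Mul(-3, h)))
Add(Mul(Function('p')(5, -18), Function('L')(-8)), -783) = Add(Mul(Add(63, Mul(-3, -18)), -5), -783) = Add(Mul(Add(63, 54), -5), -783) = Add(Mul(117, -5), -783) = Add(-585, -783) = -1368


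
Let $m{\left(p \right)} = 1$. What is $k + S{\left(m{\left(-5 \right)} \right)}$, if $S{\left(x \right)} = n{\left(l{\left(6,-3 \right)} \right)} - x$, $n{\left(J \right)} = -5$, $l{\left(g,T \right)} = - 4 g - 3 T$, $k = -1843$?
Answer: $-1849$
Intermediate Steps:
$S{\left(x \right)} = -5 - x$
$k + S{\left(m{\left(-5 \right)} \right)} = -1843 - 6 = -1849$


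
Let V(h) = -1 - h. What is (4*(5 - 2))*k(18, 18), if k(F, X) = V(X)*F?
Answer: -4104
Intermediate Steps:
k(F, X) = F*(-1 - X) (k(F, X) = (-1 - X)*F = F*(-1 - X))
(4*(5 - 2))*k(18, 18) = (4*(5 - 2))*(-1*18*(1 + 18)) = (4*3)*(-1*18*19) = 12*(-342) = -4104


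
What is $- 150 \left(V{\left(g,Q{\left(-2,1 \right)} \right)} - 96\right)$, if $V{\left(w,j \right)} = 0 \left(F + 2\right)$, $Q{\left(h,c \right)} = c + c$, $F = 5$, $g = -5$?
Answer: $14400$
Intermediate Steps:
$Q{\left(h,c \right)} = 2 c$
$V{\left(w,j \right)} = 0$ ($V{\left(w,j \right)} = 0 \left(5 + 2\right) = 0 \cdot 7 = 0$)
$- 150 \left(V{\left(g,Q{\left(-2,1 \right)} \right)} - 96\right) = - 150 \left(0 - 96\right) = \left(-150\right) \left(-96\right) = 14400$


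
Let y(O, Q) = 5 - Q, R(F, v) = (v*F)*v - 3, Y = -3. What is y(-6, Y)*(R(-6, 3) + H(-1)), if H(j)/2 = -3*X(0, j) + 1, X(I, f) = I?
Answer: -440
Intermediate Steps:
R(F, v) = -3 + F*v² (R(F, v) = (F*v)*v - 3 = F*v² - 3 = -3 + F*v²)
H(j) = 2 (H(j) = 2*(-3*0 + 1) = 2*(0 + 1) = 2*1 = 2)
y(-6, Y)*(R(-6, 3) + H(-1)) = (5 - 1*(-3))*((-3 - 6*3²) + 2) = (5 + 3)*((-3 - 6*9) + 2) = 8*((-3 - 54) + 2) = 8*(-57 + 2) = 8*(-55) = -440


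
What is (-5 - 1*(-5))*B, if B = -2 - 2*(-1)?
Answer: 0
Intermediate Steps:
B = 0 (B = -2 + 2 = 0)
(-5 - 1*(-5))*B = (-5 - 1*(-5))*0 = (-5 + 5)*0 = 0*0 = 0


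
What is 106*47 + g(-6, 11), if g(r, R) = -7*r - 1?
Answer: 5023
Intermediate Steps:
g(r, R) = -1 - 7*r
106*47 + g(-6, 11) = 106*47 + (-1 - 7*(-6)) = 4982 + (-1 + 42) = 4982 + 41 = 5023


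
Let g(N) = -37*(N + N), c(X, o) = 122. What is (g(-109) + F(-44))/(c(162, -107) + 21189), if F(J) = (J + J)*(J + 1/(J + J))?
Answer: 11939/21311 ≈ 0.56023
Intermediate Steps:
g(N) = -74*N
F(J) = 2*J*(J + 1/(2*J)) (F(J) = (2*J)*(J + 1/(2*J)) = 2*J*(J + 1/(2*J)))
(g(-109) + F(-44))/(c(162, -107) + 21189) = (-74*(-109) + (1 + 2*(-44)²))/(122 + 21189) = (8066 + (1 + 2*1936))/21311 = (8066 + (1 + 3872))*(1/21311) = (8066 + 3873)*(1/21311) = 11939*(1/21311) = 11939/21311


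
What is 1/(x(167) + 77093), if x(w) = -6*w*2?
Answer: 1/75089 ≈ 1.3318e-5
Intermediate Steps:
x(w) = -12*w
1/(x(167) + 77093) = 1/(-12*167 + 77093) = 1/(-2004 + 77093) = 1/75089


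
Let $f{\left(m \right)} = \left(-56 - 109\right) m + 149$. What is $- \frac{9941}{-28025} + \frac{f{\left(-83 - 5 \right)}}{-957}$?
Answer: $- \frac{401585188}{26819925} \approx -14.973$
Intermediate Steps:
$f{\left(m \right)} = 149 - 165 m$ ($f{\left(m \right)} = \left(-56 - 109\right) m + 149 = - 165 m + 149 = 149 - 165 m$)
$- \frac{9941}{-28025} + \frac{f{\left(-83 - 5 \right)}}{-957} = - \frac{9941}{-28025} + \frac{149 - 165 \left(-83 - 5\right)}{-957} = \left(-9941\right) \left(- \frac{1}{28025}\right) + \left(149 - 165 \left(-83 - 5\right)\right) \left(- \frac{1}{957}\right) = \frac{9941}{28025} + \left(149 - -14520\right) \left(- \frac{1}{957}\right) = \frac{9941}{28025} + \left(149 + 14520\right) \left(- \frac{1}{957}\right) = \frac{9941}{28025} + 14669 \left(- \frac{1}{957}\right) = \frac{9941}{28025} - \frac{14669}{957} = - \frac{401585188}{26819925}$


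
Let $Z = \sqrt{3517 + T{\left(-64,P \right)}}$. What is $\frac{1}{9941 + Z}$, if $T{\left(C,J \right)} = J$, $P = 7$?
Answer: $\frac{9941}{98819957} - \frac{2 \sqrt{881}}{98819957} \approx 9.9996 \cdot 10^{-5}$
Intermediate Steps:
$Z = 2 \sqrt{881}$ ($Z = \sqrt{3517 + 7} = \sqrt{3524} = 2 \sqrt{881} \approx 59.363$)
$\frac{1}{9941 + Z} = \frac{1}{9941 + 2 \sqrt{881}}$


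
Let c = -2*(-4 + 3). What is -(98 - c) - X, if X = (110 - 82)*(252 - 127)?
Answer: -3596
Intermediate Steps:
c = 2 (c = -2*(-1) = 2)
X = 3500 (X = 28*125 = 3500)
-(98 - c) - X = -(98 - 1*2) - 1*3500 = -(98 - 2) - 3500 = -1*96 - 3500 = -96 - 3500 = -3596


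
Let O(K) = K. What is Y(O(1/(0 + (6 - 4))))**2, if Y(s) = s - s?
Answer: 0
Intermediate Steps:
Y(s) = 0
Y(O(1/(0 + (6 - 4))))**2 = 0**2 = 0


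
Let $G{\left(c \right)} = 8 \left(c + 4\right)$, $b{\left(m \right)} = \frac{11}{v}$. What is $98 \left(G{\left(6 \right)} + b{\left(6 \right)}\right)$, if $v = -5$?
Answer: $\frac{38122}{5} \approx 7624.4$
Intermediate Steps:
$b{\left(m \right)} = - \frac{11}{5}$ ($b{\left(m \right)} = \frac{11}{-5} = 11 \left(- \frac{1}{5}\right) = - \frac{11}{5}$)
$G{\left(c \right)} = 32 + 8 c$ ($G{\left(c \right)} = 8 \left(4 + c\right) = 32 + 8 c$)
$98 \left(G{\left(6 \right)} + b{\left(6 \right)}\right) = 98 \left(\left(32 + 8 \cdot 6\right) - \frac{11}{5}\right) = 98 \left(\left(32 + 48\right) - \frac{11}{5}\right) = 98 \left(80 - \frac{11}{5}\right) = 98 \cdot \frac{389}{5} = \frac{38122}{5}$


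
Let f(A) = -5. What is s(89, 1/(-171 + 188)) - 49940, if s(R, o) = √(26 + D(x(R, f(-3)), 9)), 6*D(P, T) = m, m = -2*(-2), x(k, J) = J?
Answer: -49940 + 4*√15/3 ≈ -49935.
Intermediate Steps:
m = 4
D(P, T) = ⅔ (D(P, T) = (⅙)*4 = ⅔)
s(R, o) = 4*√15/3 (s(R, o) = √(26 + ⅔) = √(80/3) = 4*√15/3)
s(89, 1/(-171 + 188)) - 49940 = 4*√15/3 - 49940 = -49940 + 4*√15/3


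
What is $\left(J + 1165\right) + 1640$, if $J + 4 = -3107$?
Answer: $-306$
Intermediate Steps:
$J = -3111$ ($J = -4 - 3107 = -3111$)
$\left(J + 1165\right) + 1640 = \left(-3111 + 1165\right) + 1640 = -1946 + 1640 = -306$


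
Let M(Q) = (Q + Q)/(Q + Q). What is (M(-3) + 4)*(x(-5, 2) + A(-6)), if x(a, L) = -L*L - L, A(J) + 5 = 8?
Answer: -15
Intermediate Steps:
A(J) = 3 (A(J) = -5 + 8 = 3)
M(Q) = 1 (M(Q) = (2*Q)/((2*Q)) = (2*Q)*(1/(2*Q)) = 1)
x(a, L) = -L - L**2 (x(a, L) = -L**2 - L = -L - L**2)
(M(-3) + 4)*(x(-5, 2) + A(-6)) = (1 + 4)*(-1*2*(1 + 2) + 3) = 5*(-1*2*3 + 3) = 5*(-6 + 3) = 5*(-3) = -15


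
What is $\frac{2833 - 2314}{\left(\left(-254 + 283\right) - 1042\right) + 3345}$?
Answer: $\frac{519}{2332} \approx 0.22256$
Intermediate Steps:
$\frac{2833 - 2314}{\left(\left(-254 + 283\right) - 1042\right) + 3345} = \frac{519}{\left(29 - 1042\right) + 3345} = \frac{519}{-1013 + 3345} = \frac{519}{2332}$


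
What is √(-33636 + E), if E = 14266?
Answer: I*√19370 ≈ 139.18*I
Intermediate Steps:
√(-33636 + E) = √(-33636 + 14266) = √(-19370) = I*√19370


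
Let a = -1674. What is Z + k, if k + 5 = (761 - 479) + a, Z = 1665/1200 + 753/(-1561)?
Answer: -174344329/124880 ≈ -1396.1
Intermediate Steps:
Z = 113031/124880 (Z = 1665*(1/1200) + 753*(-1/1561) = 111/80 - 753/1561 = 113031/124880 ≈ 0.90512)
k = -1397 (k = -5 + ((761 - 479) - 1674) = -5 + (282 - 1674) = -5 - 1392 = -1397)
Z + k = 113031/124880 - 1397 = -174344329/124880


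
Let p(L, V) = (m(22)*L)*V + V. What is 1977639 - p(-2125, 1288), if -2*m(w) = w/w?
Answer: 607851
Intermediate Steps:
m(w) = -½ (m(w) = -w/(2*w) = -½*1 = -½)
p(L, V) = V - L*V/2 (p(L, V) = (-L/2)*V + V = -L*V/2 + V = V - L*V/2)
1977639 - p(-2125, 1288) = 1977639 - 1288*(2 - 1*(-2125))/2 = 1977639 - 1288*(2 + 2125)/2 = 1977639 - 1288*2127/2 = 1977639 - 1*1369788 = 1977639 - 1369788 = 607851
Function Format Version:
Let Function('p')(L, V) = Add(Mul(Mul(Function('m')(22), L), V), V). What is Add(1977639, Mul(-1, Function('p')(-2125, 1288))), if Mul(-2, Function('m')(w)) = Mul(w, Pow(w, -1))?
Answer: 607851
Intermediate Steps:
Function('m')(w) = Rational(-1, 2) (Function('m')(w) = Mul(Rational(-1, 2), Mul(w, Pow(w, -1))) = Mul(Rational(-1, 2), 1) = Rational(-1, 2))
Function('p')(L, V) = Add(V, Mul(Rational(-1, 2), L, V)) (Function('p')(L, V) = Add(Mul(Mul(Rational(-1, 2), L), V), V) = Add(Mul(Rational(-1, 2), L, V), V) = Add(V, Mul(Rational(-1, 2), L, V)))
Add(1977639, Mul(-1, Function('p')(-2125, 1288))) = Add(1977639, Mul(-1, Mul(Rational(1, 2), 1288, Add(2, Mul(-1, -2125))))) = Add(1977639, Mul(-1, Mul(Rational(1, 2), 1288, Add(2, 2125)))) = Add(1977639, Mul(-1, Mul(Rational(1, 2), 1288, 2127))) = Add(1977639, Mul(-1, 1369788)) = Add(1977639, -1369788) = 607851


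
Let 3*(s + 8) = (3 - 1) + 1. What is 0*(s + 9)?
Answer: 0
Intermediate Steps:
s = -7 (s = -8 + ((3 - 1) + 1)/3 = -8 + (2 + 1)/3 = -8 + (1/3)*3 = -8 + 1 = -7)
0*(s + 9) = 0*(-7 + 9) = 0*2 = 0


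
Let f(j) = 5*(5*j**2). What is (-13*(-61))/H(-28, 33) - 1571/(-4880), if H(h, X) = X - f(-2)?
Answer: -3764583/326960 ≈ -11.514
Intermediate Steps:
f(j) = 25*j**2
H(h, X) = -100 + X (H(h, X) = X - 25*(-2)**2 = X - 25*4 = X - 1*100 = X - 100 = -100 + X)
(-13*(-61))/H(-28, 33) - 1571/(-4880) = (-13*(-61))/(-100 + 33) - 1571/(-4880) = 793/(-67) - 1571*(-1/4880) = 793*(-1/67) + 1571/4880 = -793/67 + 1571/4880 = -3764583/326960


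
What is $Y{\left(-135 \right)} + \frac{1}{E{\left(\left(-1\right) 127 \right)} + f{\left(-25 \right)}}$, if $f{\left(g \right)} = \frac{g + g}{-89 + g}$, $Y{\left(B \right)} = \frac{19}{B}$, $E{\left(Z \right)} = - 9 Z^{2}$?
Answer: $- \frac{157216583}{1117010520} \approx -0.14075$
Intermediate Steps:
$f{\left(g \right)} = \frac{2 g}{-89 + g}$
$Y{\left(-135 \right)} + \frac{1}{E{\left(\left(-1\right) 127 \right)} + f{\left(-25 \right)}} = \frac{19}{-135} + \frac{1}{- 9 \left(\left(-1\right) 127\right)^{2} + 2 \left(-25\right) \frac{1}{-89 - 25}} = 19 \left(- \frac{1}{135}\right) + \frac{1}{- 9 \left(-127\right)^{2} + 2 \left(-25\right) \frac{1}{-114}} = - \frac{19}{135} + \frac{1}{\left(-9\right) 16129 + 2 \left(-25\right) \left(- \frac{1}{114}\right)} = - \frac{19}{135} + \frac{1}{-145161 + \frac{25}{57}} = - \frac{19}{135} + \frac{1}{- \frac{8274152}{57}} = - \frac{19}{135} - \frac{57}{8274152} = - \frac{157216583}{1117010520}$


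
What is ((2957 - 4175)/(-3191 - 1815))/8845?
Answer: 21/763415 ≈ 2.7508e-5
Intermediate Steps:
((2957 - 4175)/(-3191 - 1815))/8845 = -1218/(-5006)*(1/8845) = -1218*(-1/5006)*(1/8845) = (609/2503)*(1/8845) = 21/763415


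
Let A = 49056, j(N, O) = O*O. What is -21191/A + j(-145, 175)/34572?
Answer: 21381243/47110112 ≈ 0.45386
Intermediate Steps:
j(N, O) = O²
-21191/A + j(-145, 175)/34572 = -21191/49056 + 175²/34572 = -21191*1/49056 + 30625*(1/34572) = -21191/49056 + 30625/34572 = 21381243/47110112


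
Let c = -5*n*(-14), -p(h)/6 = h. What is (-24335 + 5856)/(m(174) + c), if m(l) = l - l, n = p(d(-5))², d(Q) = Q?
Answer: -18479/63000 ≈ -0.29332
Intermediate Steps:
p(h) = -6*h
n = 900 (n = (-6*(-5))² = 30² = 900)
m(l) = 0
c = 63000 (c = -5*900*(-14) = -4500*(-14) = 63000)
(-24335 + 5856)/(m(174) + c) = (-24335 + 5856)/(0 + 63000) = -18479/63000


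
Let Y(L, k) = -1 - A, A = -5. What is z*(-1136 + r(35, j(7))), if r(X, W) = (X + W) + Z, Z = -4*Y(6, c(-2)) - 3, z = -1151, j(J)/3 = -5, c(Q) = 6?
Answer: 1306385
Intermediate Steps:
Y(L, k) = 4 (Y(L, k) = -1 - 1*(-5) = -1 + 5 = 4)
j(J) = -15 (j(J) = 3*(-5) = -15)
Z = -19 (Z = -4*4 - 3 = -16 - 3 = -19)
r(X, W) = -19 + W + X (r(X, W) = (X + W) - 19 = (W + X) - 19 = -19 + W + X)
z*(-1136 + r(35, j(7))) = -1151*(-1136 + (-19 - 15 + 35)) = -1151*(-1136 + 1) = -1151*(-1135) = 1306385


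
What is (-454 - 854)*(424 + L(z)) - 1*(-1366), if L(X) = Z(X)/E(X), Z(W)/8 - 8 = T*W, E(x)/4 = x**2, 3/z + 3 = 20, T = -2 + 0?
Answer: -3586798/3 ≈ -1.1956e+6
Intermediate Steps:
T = -2
z = 3/17 (z = 3/(-3 + 20) = 3/17 ≈ 0.17647)
E(x) = 4*x**2
Z(W) = 64 - 16*W (Z(W) = 64 + 8*(-2*W) = 64 - 16*W)
L(X) = (64 - 16*X)/(4*X**2) (L(X) = (64 - 16*X)/((4*X**2)) = (64 - 16*X)*(1/(4*X**2)) = (64 - 16*X)/(4*X**2))
(-454 - 854)*(424 + L(z)) - 1*(-1366) = (-454 - 854)*(424 + 4*(4 - 1*3/17)/(3/17)**2) - 1*(-1366) = -1308*(424 + 4*(289/9)*(4 - 3/17)) + 1366 = -1308*(424 + 4*(289/9)*(65/17)) + 1366 = -1308*(424 + 4420/9) + 1366 = -1308*8236/9 + 1366 = -3590896/3 + 1366 = -3586798/3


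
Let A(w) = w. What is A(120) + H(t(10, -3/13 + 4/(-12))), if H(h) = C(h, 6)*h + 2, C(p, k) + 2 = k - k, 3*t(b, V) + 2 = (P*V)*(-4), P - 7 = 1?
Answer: 13022/117 ≈ 111.30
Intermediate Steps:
P = 8 (P = 7 + 1 = 8)
t(b, V) = -2/3 - 32*V/3 (t(b, V) = -2/3 + ((8*V)*(-4))/3 = -2/3 + (-32*V)/3 = -2/3 - 32*V/3)
C(p, k) = -2 (C(p, k) = -2 + (k - k) = -2 + 0 = -2)
H(h) = 2 - 2*h (H(h) = -2*h + 2 = 2 - 2*h)
A(120) + H(t(10, -3/13 + 4/(-12))) = 120 + (2 - 2*(-2/3 - 32*(-3/13 + 4/(-12))/3)) = 120 + (2 - 2*(-2/3 - 32*(-3*1/13 + 4*(-1/12))/3)) = 120 + (2 - 2*(-2/3 - 32*(-3/13 - 1/3)/3)) = 120 + (2 - 2*(-2/3 - 32/3*(-22/39))) = 120 + (2 - 2*(-2/3 + 704/117)) = 120 + (2 - 2*626/117) = 120 + (2 - 1252/117) = 120 - 1018/117 = 13022/117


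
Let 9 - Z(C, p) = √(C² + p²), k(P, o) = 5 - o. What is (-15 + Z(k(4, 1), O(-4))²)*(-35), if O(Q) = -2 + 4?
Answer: -3010 + 1260*√5 ≈ -192.55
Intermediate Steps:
O(Q) = 2
Z(C, p) = 9 - √(C² + p²)
(-15 + Z(k(4, 1), O(-4))²)*(-35) = (-15 + (9 - √((5 - 1*1)² + 2²))²)*(-35) = (-15 + (9 - √((5 - 1)² + 4))²)*(-35) = (-15 + (9 - √(4² + 4))²)*(-35) = (-15 + (9 - √(16 + 4))²)*(-35) = (-15 + (9 - √20)²)*(-35) = (-15 + (9 - 2*√5)²)*(-35) = 525 - 35*(9 - 2*√5)²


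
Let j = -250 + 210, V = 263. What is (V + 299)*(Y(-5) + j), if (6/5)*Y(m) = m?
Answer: -74465/3 ≈ -24822.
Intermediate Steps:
Y(m) = 5*m/6
j = -40
(V + 299)*(Y(-5) + j) = (263 + 299)*((⅚)*(-5) - 40) = 562*(-25/6 - 40) = 562*(-265/6) = -74465/3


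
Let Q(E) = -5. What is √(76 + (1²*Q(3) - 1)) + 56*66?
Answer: 3696 + √70 ≈ 3704.4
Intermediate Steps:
√(76 + (1²*Q(3) - 1)) + 56*66 = √(76 + (1²*(-5) - 1)) + 56*66 = √(76 + (1*(-5) - 1)) + 3696 = √(76 + (-5 - 1)) + 3696 = √(76 - 6) + 3696 = √70 + 3696 = 3696 + √70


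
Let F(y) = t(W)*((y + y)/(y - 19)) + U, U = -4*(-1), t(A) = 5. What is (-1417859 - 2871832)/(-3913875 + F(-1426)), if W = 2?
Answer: 413240233/377035289 ≈ 1.0960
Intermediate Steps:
U = 4
F(y) = 4 + 10*y/(-19 + y) (F(y) = 5*((y + y)/(y - 19)) + 4 = 5*((2*y)/(-19 + y)) + 4 = 5*(2*y/(-19 + y)) + 4 = 10*y/(-19 + y) + 4 = 4 + 10*y/(-19 + y))
(-1417859 - 2871832)/(-3913875 + F(-1426)) = (-1417859 - 2871832)/(-3913875 + 2*(-38 + 7*(-1426))/(-19 - 1426)) = -4289691/(-3913875 + 2*(-38 - 9982)/(-1445)) = -4289691/(-3913875 + 2*(-1/1445)*(-10020)) = -4289691/(-3913875 + 4008/289) = -4289691/(-1131105867/289) = -4289691*(-289/1131105867) = 413240233/377035289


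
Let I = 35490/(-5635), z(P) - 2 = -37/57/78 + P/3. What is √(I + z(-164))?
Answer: I*√3357393954278/238602 ≈ 7.6794*I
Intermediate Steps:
z(P) = 8855/4446 + P/3 (z(P) = 2 + (-37/57/78 + P/3) = 2 + (-37*1/57*(1/78) + P*(⅓)) = 2 + (-37/57*1/78 + P/3) = 2 + (-37/4446 + P/3) = 8855/4446 + P/3)
I = -1014/161 (I = 35490*(-1/5635) = -1014/161 ≈ -6.2981)
√(I + z(-164)) = √(-1014/161 + (8855/4446 + (⅓)*(-164))) = √(-1014/161 + (8855/4446 - 164/3)) = √(-1014/161 - 234193/4446) = √(-42213317/715806) = I*√3357393954278/238602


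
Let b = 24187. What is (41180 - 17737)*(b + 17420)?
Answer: 975392901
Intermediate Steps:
(41180 - 17737)*(b + 17420) = (41180 - 17737)*(24187 + 17420) = 23443*41607 = 975392901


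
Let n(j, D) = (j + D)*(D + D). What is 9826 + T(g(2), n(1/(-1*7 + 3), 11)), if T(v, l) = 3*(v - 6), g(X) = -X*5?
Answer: 9778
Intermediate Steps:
n(j, D) = 2*D*(D + j) (n(j, D) = (D + j)*(2*D) = 2*D*(D + j))
g(X) = -5*X
T(v, l) = -18 + 3*v (T(v, l) = 3*(-6 + v) = -18 + 3*v)
9826 + T(g(2), n(1/(-1*7 + 3), 11)) = 9826 + (-18 + 3*(-5*2)) = 9826 + (-18 + 3*(-10)) = 9826 + (-18 - 30) = 9826 - 48 = 9778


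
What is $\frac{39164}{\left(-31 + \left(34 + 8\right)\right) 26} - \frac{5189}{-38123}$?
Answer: $\frac{747266613}{5451589} \approx 137.07$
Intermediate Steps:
$\frac{39164}{\left(-31 + \left(34 + 8\right)\right) 26} - \frac{5189}{-38123} = \frac{39164}{\left(-31 + 42\right) 26} - - \frac{5189}{38123} = \frac{39164}{11 \cdot 26} + \frac{5189}{38123} = \frac{39164}{286} + \frac{5189}{38123} = 39164 \cdot \frac{1}{286} + \frac{5189}{38123} = \frac{19582}{143} + \frac{5189}{38123} = \frac{747266613}{5451589}$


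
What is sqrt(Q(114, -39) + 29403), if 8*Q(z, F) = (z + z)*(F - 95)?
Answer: 4*sqrt(1599) ≈ 159.95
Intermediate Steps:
Q(z, F) = z*(-95 + F)/4 (Q(z, F) = ((z + z)*(F - 95))/8 = ((2*z)*(-95 + F))/8 = (2*z*(-95 + F))/8 = z*(-95 + F)/4)
sqrt(Q(114, -39) + 29403) = sqrt((1/4)*114*(-95 - 39) + 29403) = sqrt((1/4)*114*(-134) + 29403) = sqrt(-3819 + 29403) = sqrt(25584) = 4*sqrt(1599)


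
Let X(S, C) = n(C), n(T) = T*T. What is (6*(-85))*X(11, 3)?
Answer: -4590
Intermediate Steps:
n(T) = T²
X(S, C) = C²
(6*(-85))*X(11, 3) = (6*(-85))*3² = -510*9 = -4590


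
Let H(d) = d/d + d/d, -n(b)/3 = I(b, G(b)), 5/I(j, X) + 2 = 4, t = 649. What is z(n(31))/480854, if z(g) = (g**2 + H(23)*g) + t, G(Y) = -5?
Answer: 251/174856 ≈ 0.0014355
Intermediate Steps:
I(j, X) = 5/2 (I(j, X) = 5/(-2 + 4) = 5/2)
n(b) = -15/2 (n(b) = -3*5/2 = -15/2)
H(d) = 2 (H(d) = 1 + 1 = 2)
z(g) = 649 + g**2 + 2*g (z(g) = (g**2 + 2*g) + 649 = 649 + g**2 + 2*g)
z(n(31))/480854 = (649 + (-15/2)**2 + 2*(-15/2))/480854 = (649 + 225/4 - 15)*(1/480854) = (2761/4)*(1/480854) = 251/174856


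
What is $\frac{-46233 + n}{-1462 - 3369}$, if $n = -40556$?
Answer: $\frac{86789}{4831} \approx 17.965$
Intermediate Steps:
$\frac{-46233 + n}{-1462 - 3369} = \frac{-46233 - 40556}{-1462 - 3369} = - \frac{86789}{-4831} = \left(-86789\right) \left(- \frac{1}{4831}\right) = \frac{86789}{4831}$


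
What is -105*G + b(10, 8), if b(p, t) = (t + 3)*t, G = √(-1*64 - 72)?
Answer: 88 - 210*I*√34 ≈ 88.0 - 1224.5*I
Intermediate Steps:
G = 2*I*√34 (G = √(-64 - 72) = √(-136) = 2*I*√34 ≈ 11.662*I)
b(p, t) = t*(3 + t) (b(p, t) = (3 + t)*t = t*(3 + t))
-105*G + b(10, 8) = -210*I*√34 + 8*(3 + 8) = -210*I*√34 + 8*11 = -210*I*√34 + 88 = 88 - 210*I*√34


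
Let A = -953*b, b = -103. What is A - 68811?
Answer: 29348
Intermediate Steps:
A = 98159 (A = -953*(-103) = 98159)
A - 68811 = 98159 - 68811 = 29348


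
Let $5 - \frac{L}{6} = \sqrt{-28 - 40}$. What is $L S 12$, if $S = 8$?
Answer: $2880 - 1152 i \sqrt{17} \approx 2880.0 - 4749.8 i$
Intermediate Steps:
$L = 30 - 12 i \sqrt{17}$ ($L = 30 - 6 \sqrt{-28 - 40} = 30 - 6 \sqrt{-68} = 30 - 6 \cdot 2 i \sqrt{17} = 30 - 12 i \sqrt{17} \approx 30.0 - 49.477 i$)
$L S 12 = \left(30 - 12 i \sqrt{17}\right) 8 \cdot 12 = \left(240 - 96 i \sqrt{17}\right) 12 = 2880 - 1152 i \sqrt{17}$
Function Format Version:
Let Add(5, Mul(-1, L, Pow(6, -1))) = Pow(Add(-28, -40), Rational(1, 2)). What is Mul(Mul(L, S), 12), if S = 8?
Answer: Add(2880, Mul(-1152, I, Pow(17, Rational(1, 2)))) ≈ Add(2880.0, Mul(-4749.8, I))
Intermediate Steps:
L = Add(30, Mul(-12, I, Pow(17, Rational(1, 2)))) (L = Add(30, Mul(-6, Pow(Add(-28, -40), Rational(1, 2)))) = Add(30, Mul(-6, Pow(-68, Rational(1, 2)))) = Add(30, Mul(-6, Mul(2, I, Pow(17, Rational(1, 2))))) = Add(30, Mul(-12, I, Pow(17, Rational(1, 2)))) ≈ Add(30.000, Mul(-49.477, I)))
Mul(Mul(L, S), 12) = Mul(Mul(Add(30, Mul(-12, I, Pow(17, Rational(1, 2)))), 8), 12) = Mul(Add(240, Mul(-96, I, Pow(17, Rational(1, 2)))), 12) = Add(2880, Mul(-1152, I, Pow(17, Rational(1, 2))))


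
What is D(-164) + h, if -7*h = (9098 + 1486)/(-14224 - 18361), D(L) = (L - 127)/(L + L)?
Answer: 1425453/1526840 ≈ 0.93360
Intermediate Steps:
D(L) = (-127 + L)/(2*L) (D(L) = (-127 + L)/((2*L)) = (-127 + L)*(1/(2*L)) = (-127 + L)/(2*L))
h = 216/4655 (h = -(9098 + 1486)/(7*(-14224 - 18361)) = -1512/(-32585) = -1512*(-1)/32585 = -1/7*(-216/665) = 216/4655 ≈ 0.046402)
D(-164) + h = (1/2)*(-127 - 164)/(-164) + 216/4655 = (1/2)*(-1/164)*(-291) + 216/4655 = 291/328 + 216/4655 = 1425453/1526840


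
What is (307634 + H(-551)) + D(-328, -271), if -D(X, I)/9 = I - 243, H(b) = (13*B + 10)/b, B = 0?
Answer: 172055250/551 ≈ 3.1226e+5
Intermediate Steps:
H(b) = 10/b (H(b) = (13*0 + 10)/b = (0 + 10)/b = 10/b)
D(X, I) = 2187 - 9*I (D(X, I) = -9*(I - 243) = -9*(-243 + I) = 2187 - 9*I)
(307634 + H(-551)) + D(-328, -271) = (307634 + 10/(-551)) + (2187 - 9*(-271)) = (307634 + 10*(-1/551)) + (2187 + 2439) = (307634 - 10/551) + 4626 = 169506324/551 + 4626 = 172055250/551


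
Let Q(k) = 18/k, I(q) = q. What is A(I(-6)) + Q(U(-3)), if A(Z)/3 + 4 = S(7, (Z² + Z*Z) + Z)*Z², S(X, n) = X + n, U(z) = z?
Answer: 7866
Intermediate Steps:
A(Z) = -12 + 3*Z²*(7 + Z + 2*Z²) (A(Z) = -12 + 3*((7 + ((Z² + Z*Z) + Z))*Z²) = -12 + 3*((7 + ((Z² + Z²) + Z))*Z²) = -12 + 3*((7 + (2*Z² + Z))*Z²) = -12 + 3*((7 + (Z + 2*Z²))*Z²) = -12 + 3*((7 + Z + 2*Z²)*Z²) = -12 + 3*(Z²*(7 + Z + 2*Z²)) = -12 + 3*Z²*(7 + Z + 2*Z²))
A(I(-6)) + Q(U(-3)) = (-12 + 3*(-6)²*(7 - 6*(1 + 2*(-6)))) + 18/(-3) = (-12 + 3*36*(7 - 6*(1 - 12))) + 18*(-⅓) = (-12 + 3*36*(7 - 6*(-11))) - 6 = (-12 + 3*36*(7 + 66)) - 6 = (-12 + 3*36*73) - 6 = (-12 + 7884) - 6 = 7872 - 6 = 7866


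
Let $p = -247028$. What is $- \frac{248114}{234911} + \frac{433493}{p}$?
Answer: $- \frac{163123379315}{58029594508} \approx -2.811$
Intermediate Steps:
$- \frac{248114}{234911} + \frac{433493}{p} = - \frac{248114}{234911} + \frac{433493}{-247028} = \left(-248114\right) \frac{1}{234911} + 433493 \left(- \frac{1}{247028}\right) = - \frac{248114}{234911} - \frac{433493}{247028} = - \frac{163123379315}{58029594508}$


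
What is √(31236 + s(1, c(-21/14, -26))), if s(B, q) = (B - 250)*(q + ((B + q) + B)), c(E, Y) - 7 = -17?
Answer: √35718 ≈ 188.99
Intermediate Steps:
c(E, Y) = -10 (c(E, Y) = 7 - 17 = -10)
s(B, q) = (-250 + B)*(2*B + 2*q) (s(B, q) = (-250 + B)*(q + (q + 2*B)) = (-250 + B)*(2*B + 2*q))
√(31236 + s(1, c(-21/14, -26))) = √(31236 + (-500*1 - 500*(-10) + 2*1² + 2*1*(-10))) = √(31236 + (-500 + 5000 + 2*1 - 20)) = √(31236 + (-500 + 5000 + 2 - 20)) = √(31236 + 4482) = √35718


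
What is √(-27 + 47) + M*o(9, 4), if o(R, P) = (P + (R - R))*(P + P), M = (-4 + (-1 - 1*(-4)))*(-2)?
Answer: 64 + 2*√5 ≈ 68.472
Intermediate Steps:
M = 2 (M = (-4 + (-1 + 4))*(-2) = (-4 + 3)*(-2) = -1*(-2) = 2)
o(R, P) = 2*P² (o(R, P) = (P + 0)*(2*P) = P*(2*P) = 2*P²)
√(-27 + 47) + M*o(9, 4) = √(-27 + 47) + 2*(2*4²) = √20 + 2*(2*16) = 2*√5 + 2*32 = 2*√5 + 64 = 64 + 2*√5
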